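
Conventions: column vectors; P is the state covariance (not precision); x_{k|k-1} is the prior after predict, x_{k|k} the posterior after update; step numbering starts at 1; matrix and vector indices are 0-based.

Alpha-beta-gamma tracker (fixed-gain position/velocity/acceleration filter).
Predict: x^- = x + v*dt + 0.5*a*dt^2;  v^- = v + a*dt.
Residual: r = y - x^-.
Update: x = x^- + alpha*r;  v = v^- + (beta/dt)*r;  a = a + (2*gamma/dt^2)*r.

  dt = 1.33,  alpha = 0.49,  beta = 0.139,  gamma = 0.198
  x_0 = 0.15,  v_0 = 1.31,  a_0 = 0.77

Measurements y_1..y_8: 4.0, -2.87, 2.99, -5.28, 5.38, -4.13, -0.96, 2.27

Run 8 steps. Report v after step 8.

step 1: x_pred=2.5733  r=1.4267  x^+=3.2724  v^+=2.4832  a^+=1.0894
step 2: x_pred=7.5386  r=-10.4086  x^+=2.4384  v^+=2.8443  a^+=-1.2408
step 3: x_pred=5.1239  r=-2.1339  x^+=4.0783  v^+=0.9711  a^+=-1.7185
step 4: x_pred=3.8499  r=-9.1299  x^+=-0.6238  v^+=-2.2687  a^+=-3.7623
step 5: x_pred=-6.9687  r=12.3487  x^+=-0.9178  v^+=-5.9820  a^+=-0.9979
step 6: x_pred=-9.7565  r=5.6265  x^+=-6.9995  v^+=-6.7212  a^+=0.2617
step 7: x_pred=-15.7072  r=14.7472  x^+=-8.4811  v^+=-4.8318  a^+=3.5631
step 8: x_pred=-11.7560  r=14.0260  x^+=-4.8832  v^+=1.3730  a^+=6.7031

v_post = 1.3730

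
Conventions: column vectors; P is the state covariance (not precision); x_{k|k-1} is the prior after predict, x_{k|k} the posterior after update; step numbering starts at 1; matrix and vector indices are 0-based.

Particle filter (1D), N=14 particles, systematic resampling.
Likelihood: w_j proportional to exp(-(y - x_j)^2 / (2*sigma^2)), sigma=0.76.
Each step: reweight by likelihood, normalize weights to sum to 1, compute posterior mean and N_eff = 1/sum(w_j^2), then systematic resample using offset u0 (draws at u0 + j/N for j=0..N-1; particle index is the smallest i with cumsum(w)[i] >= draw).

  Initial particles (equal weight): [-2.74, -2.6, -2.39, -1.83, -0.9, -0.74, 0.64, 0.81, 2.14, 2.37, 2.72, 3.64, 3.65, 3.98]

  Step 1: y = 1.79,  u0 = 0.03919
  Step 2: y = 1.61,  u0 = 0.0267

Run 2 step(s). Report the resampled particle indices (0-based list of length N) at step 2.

resampled_idx = [0, 1, 2, 3, 4, 4, 5, 6, 7, 7, 8, 9, 10, 12]

step 1: w=[0.0000, 0.0000, 0.0000, 0.0000, 0.0006, 0.0013, 0.1062, 0.1453, 0.3001, 0.2494, 0.1578, 0.0172, 0.0167, 0.0053]  mean=1.9914  Neff=4.7579  idx=[6, 7, 7, 8, 8, 8, 8, 8, 9, 9, 9, 10, 10, 11]
step 2: w=[0.0550, 0.0714, 0.0714, 0.0974, 0.0974, 0.0974, 0.0974, 0.0974, 0.0754, 0.0754, 0.0754, 0.0428, 0.0428, 0.0035]  mean=1.9744  Neff=12.2882  idx=[0, 1, 2, 3, 4, 4, 5, 6, 7, 7, 8, 9, 10, 12]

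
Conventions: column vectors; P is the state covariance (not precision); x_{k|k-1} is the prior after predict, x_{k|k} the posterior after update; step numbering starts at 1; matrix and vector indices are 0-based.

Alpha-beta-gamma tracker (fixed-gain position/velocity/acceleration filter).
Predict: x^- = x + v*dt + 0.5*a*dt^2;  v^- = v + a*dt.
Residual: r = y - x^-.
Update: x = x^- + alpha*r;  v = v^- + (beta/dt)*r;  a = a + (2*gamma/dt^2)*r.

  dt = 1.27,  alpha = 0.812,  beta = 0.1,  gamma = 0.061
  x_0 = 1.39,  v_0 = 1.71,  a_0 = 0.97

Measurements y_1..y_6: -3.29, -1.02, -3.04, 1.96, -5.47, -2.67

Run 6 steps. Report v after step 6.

v_post = 0.0394

step 1: x_pred=4.3440  r=-7.6340  x^+=-1.8548  v^+=2.3408  a^+=0.3926
step 2: x_pred=1.4346  r=-2.4546  x^+=-0.5585  v^+=2.6461  a^+=0.2069
step 3: x_pred=2.9688  r=-6.0088  x^+=-1.9103  v^+=2.4357  a^+=-0.2476
step 4: x_pred=0.9833  r=0.9767  x^+=1.7764  v^+=2.1982  a^+=-0.1737
step 5: x_pred=4.4279  r=-9.8979  x^+=-3.6092  v^+=1.1981  a^+=-0.9224
step 6: x_pred=-2.8314  r=0.1614  x^+=-2.7003  v^+=0.0394  a^+=-0.9102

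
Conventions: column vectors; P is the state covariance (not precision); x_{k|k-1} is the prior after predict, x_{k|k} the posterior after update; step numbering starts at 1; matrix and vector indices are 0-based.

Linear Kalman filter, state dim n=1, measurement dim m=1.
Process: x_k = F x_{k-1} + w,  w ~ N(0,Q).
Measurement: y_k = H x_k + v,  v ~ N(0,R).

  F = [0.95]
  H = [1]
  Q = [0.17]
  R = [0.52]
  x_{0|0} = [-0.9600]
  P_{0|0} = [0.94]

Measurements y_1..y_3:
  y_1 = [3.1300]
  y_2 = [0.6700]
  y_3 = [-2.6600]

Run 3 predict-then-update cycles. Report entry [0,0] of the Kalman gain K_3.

step 1: x^-=[-0.9120]  P^-=[1.0183]  S=[1.5383]  K=[0.6620]  nu=[4.0420]  x^+=[1.7637]  P^+=[0.3442]
step 2: x^-=[1.6755]  P^-=[0.4807]  S=[1.0007]  K=[0.4803]  nu=[-1.0055]  x^+=[1.1925]  P^+=[0.2498]
step 3: x^-=[1.1329]  P^-=[0.3954]  S=[0.9154]  K=[0.4320]  nu=[-3.7929]  x^+=[-0.5055]  P^+=[0.2246]

K[0,0] = 0.4320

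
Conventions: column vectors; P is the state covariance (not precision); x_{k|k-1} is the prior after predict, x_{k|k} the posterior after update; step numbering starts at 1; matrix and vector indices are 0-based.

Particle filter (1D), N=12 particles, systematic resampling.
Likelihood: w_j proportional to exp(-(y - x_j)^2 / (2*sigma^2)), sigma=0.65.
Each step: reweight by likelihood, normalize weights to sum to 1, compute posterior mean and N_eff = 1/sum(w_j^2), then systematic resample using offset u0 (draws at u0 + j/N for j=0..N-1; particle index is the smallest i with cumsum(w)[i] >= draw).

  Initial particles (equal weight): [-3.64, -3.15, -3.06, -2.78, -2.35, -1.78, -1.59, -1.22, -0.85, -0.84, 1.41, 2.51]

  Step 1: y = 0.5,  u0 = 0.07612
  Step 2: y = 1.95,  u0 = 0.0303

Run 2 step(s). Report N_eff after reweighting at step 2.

step 1: w=[0.0000, 0.0000, 0.0000, 0.0000, 0.0001, 0.0032, 0.0087, 0.0459, 0.1761, 0.1818, 0.5714, 0.0128]  mean=0.4594  Neff=2.5453  idx=[8, 8, 9, 9, 9, 10, 10, 10, 10, 10, 10, 11]
step 2: w=[0.0000, 0.0000, 0.0000, 0.0000, 0.0000, 0.1434, 0.1434, 0.1434, 0.1434, 0.1434, 0.1434, 0.1397]  mean=1.5634  Neff=7.0008  idx=[5, 5, 6, 6, 7, 8, 8, 9, 9, 10, 11, 11]

N_eff = 7.0008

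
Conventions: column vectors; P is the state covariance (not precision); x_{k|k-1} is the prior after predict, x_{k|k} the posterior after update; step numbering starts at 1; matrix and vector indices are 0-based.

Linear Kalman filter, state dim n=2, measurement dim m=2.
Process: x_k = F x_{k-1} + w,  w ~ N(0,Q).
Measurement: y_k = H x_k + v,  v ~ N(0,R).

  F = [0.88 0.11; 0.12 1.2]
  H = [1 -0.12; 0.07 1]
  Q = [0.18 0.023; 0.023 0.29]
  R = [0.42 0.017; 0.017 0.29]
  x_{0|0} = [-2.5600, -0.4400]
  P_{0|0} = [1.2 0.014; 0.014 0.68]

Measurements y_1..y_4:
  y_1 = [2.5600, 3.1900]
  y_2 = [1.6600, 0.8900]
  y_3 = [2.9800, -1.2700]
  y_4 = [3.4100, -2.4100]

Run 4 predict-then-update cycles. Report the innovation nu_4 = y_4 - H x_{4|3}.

step 1: x^-=[-2.3012, -0.8352]  P^-=[1.1202 0.2544; 0.2544 1.2905]  S=[1.4977 0.1929; 0.1929 1.6216]  K=[0.7120 0.1206; -0.0380 0.8113]  nu=[4.7610, 4.1863]  x^+=[1.5935, 2.3804]  P^+=[0.3042 0.0258; 0.0258 0.2328]
step 2: x^-=[1.6642, 3.0477]  P^-=[0.4234 0.1134; 0.1134 0.6371]  S=[0.8253 0.0827; 0.0827 0.9450]  K=[0.4856 0.1089; -0.0238 0.6846]  nu=[0.3616, -2.2742]  x^+=[1.5921, 1.4821]  P^+=[0.2088 0.0252; 0.0252 0.1964]
step 3: x^-=[1.5640, 1.9696]  P^-=[0.3490 0.0979; 0.0979 0.5830]  S=[0.7539 0.0686; 0.0686 0.8885]  K=[0.4379 0.1039; -0.0235 0.6658]  nu=[1.6523, -3.3491]  x^+=[1.9395, -0.2988]  P^+=[0.1886 0.0244; 0.0244 0.1910]
step 4: x^-=[1.6739, -0.1259]  P^-=[0.3331 0.0942; 0.0942 0.5747]  S=[0.7388 0.0647; 0.0647 0.8795]  K=[0.4266 0.1022; -0.0239 0.6627]  nu=[1.7210, -2.4013]  x^+=[2.1627, -1.7584]  P^+=[0.1838 0.0240; 0.0240 0.1901]

innov = [1.7210, -2.4013]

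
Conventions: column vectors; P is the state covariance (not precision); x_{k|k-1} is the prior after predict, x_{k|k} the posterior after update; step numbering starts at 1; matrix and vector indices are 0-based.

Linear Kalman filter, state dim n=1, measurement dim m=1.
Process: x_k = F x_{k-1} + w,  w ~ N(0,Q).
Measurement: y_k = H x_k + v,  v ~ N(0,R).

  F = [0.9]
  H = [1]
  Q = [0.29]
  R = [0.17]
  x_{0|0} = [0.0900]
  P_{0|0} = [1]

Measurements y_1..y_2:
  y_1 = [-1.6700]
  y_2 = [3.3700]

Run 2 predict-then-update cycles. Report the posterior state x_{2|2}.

x_post = [2.0018]

step 1: x^-=[0.0810]  P^-=[1.1000]  S=[1.2700]  K=[0.8661]  nu=[-1.7510]  x^+=[-1.4356]  P^+=[0.1472]
step 2: x^-=[-1.2921]  P^-=[0.4093]  S=[0.5793]  K=[0.7065]  nu=[4.6621]  x^+=[2.0018]  P^+=[0.1201]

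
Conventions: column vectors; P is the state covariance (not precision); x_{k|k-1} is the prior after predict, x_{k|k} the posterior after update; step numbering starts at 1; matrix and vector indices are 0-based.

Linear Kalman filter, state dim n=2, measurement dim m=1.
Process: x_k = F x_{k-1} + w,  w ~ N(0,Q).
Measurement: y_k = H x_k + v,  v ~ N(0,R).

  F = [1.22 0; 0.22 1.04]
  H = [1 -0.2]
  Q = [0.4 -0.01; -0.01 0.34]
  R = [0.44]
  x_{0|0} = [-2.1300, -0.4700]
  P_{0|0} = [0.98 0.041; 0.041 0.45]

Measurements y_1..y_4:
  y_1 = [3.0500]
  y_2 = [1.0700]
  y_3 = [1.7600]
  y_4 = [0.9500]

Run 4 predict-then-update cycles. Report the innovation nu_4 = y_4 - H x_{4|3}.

step 1: x^-=[-2.5986, -0.9574]  P^-=[1.8586 0.3051; 0.3051 0.8929]  S=[2.2123]  K=[0.8125; 0.0572]  nu=[5.4571]  x^+=[1.8356, -0.6454]  P^+=[0.3980 0.2023; 0.2023 0.8857]
step 2: x^-=[2.2394, -0.2674]  P^-=[0.9924 0.3535; 0.3535 1.4098]  S=[1.3474]  K=[0.6841; 0.0531]  nu=[-1.2229]  x^+=[1.4029, -0.3323]  P^+=[0.3619 0.3046; 0.3046 1.4060]
step 3: x^-=[1.7115, -0.0370]  P^-=[0.9386 0.4736; 0.4736 2.0176]  S=[1.2699]  K=[0.6646; 0.0551]  nu=[0.0411]  x^+=[1.7388, -0.0347]  P^+=[0.3778 0.4270; 0.4270 2.0137]
step 4: x^-=[2.1214, 0.3464]  P^-=[0.9623 0.6332; 0.6332 2.7317]  S=[1.2583]  K=[0.6641; 0.0690]  nu=[-1.1021]  x^+=[1.3894, 0.2703]  P^+=[0.4073 0.5755; 0.5755 2.7257]

innov = [-1.1021]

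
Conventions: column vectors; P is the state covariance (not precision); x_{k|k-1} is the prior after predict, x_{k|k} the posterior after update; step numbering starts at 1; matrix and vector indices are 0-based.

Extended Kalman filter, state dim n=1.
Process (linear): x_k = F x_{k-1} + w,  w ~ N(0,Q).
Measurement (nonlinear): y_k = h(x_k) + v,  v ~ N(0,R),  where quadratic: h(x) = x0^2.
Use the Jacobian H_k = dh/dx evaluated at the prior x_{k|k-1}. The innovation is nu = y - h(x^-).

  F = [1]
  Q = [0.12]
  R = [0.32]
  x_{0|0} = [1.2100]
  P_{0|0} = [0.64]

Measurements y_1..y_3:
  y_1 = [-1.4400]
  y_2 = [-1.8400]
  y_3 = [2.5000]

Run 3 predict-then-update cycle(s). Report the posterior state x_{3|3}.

x_post = [-0.4574]

step 1: x^-=[1.2100]  P^-=[0.7600]  H_jac=[2.4200]  S=[4.7709]  K=[0.3855]  nu=[-2.9041]  x^+=[0.0905]  P^+=[0.0510]
step 2: x^-=[0.0905]  P^-=[0.1710]  H_jac=[0.1809]  S=[0.3256]  K=[0.0950]  nu=[-1.8482]  x^+=[-0.0851]  P^+=[0.1680]
step 3: x^-=[-0.0851]  P^-=[0.2880]  H_jac=[-0.1702]  S=[0.3283]  K=[-0.1493]  nu=[2.4928]  x^+=[-0.4574]  P^+=[0.2807]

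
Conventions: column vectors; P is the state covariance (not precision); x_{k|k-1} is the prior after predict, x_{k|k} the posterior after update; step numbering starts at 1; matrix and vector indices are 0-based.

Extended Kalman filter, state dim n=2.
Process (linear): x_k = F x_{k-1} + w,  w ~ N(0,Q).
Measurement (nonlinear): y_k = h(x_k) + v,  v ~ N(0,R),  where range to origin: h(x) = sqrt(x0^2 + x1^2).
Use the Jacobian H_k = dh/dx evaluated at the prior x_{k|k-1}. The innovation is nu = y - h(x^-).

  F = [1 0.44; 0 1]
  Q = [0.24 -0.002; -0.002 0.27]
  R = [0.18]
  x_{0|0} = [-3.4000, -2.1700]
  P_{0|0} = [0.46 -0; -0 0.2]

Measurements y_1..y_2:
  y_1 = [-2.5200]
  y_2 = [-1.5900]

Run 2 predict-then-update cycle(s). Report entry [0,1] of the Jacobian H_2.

H_jac[0,1] = 0.0788

step 1: x^-=[-4.3548, -2.1700]  P^-=[0.7387 0.0860; 0.0860 0.4700]  H_jac=[-0.8950 -0.4460]  S=[0.9339]  K=[-0.7490; -0.3069]  nu=[-7.3855]  x^+=[1.1771, 0.0964]  P^+=[0.2147 -0.1287; -0.1287 0.3821]
step 2: x^-=[1.2195, 0.0964]  P^-=[0.4155 0.0374; 0.0374 0.6521]  H_jac=[0.9969 0.0788]  S=[0.6028]  K=[0.6920; 0.1471]  nu=[-2.8133]  x^+=[-0.7272, -0.3175]  P^+=[0.1268 -0.0239; -0.0239 0.6390]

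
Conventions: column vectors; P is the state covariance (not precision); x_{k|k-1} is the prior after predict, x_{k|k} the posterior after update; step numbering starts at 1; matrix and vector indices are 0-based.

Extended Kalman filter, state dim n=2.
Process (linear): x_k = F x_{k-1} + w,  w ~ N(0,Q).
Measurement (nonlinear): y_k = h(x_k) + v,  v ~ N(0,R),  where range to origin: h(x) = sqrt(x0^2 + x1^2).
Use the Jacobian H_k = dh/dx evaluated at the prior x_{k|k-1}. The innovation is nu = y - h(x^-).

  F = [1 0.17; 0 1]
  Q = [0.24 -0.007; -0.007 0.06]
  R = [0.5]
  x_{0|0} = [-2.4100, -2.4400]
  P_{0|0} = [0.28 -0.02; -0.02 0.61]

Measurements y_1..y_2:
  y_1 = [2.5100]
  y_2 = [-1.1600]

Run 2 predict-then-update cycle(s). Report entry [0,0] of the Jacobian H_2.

H_jac[0,0] = -0.8127

step 1: x^-=[-2.8248, -2.4400]  P^-=[0.5308 0.0767; 0.0767 0.6700]  H_jac=[-0.7568 -0.6537]  S=[1.1662]  K=[-0.3875; -0.4253]  nu=[-1.2227]  x^+=[-2.3510, -1.9199]  P^+=[0.3558 -0.1155; -0.1155 0.4590]
step 2: x^-=[-2.6774, -1.9199]  P^-=[0.5698 -0.0445; -0.0445 0.5190]  H_jac=[-0.8127 -0.5827]  S=[1.0104]  K=[-0.4326; -0.2636]  nu=[-4.4547]  x^+=[-0.7503, -0.7457]  P^+=[0.3807 -0.1597; -0.1597 0.4488]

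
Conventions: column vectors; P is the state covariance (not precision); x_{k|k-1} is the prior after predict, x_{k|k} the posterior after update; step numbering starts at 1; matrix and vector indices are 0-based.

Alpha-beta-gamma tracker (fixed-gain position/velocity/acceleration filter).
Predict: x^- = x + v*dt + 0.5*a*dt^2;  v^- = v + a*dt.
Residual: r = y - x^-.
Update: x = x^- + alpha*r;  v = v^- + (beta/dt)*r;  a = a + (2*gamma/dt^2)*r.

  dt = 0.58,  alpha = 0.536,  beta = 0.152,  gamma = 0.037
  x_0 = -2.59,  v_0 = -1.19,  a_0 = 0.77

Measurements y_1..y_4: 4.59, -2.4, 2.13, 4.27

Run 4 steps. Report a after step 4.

step 1: x_pred=-3.1507  r=7.7407  x^+=0.9983  v^+=1.2852  a^+=2.4728
step 2: x_pred=2.1597  r=-4.5597  x^+=-0.2843  v^+=1.5245  a^+=1.4698
step 3: x_pred=0.8471  r=1.2829  x^+=1.5347  v^+=2.7131  a^+=1.7520
step 4: x_pred=3.4030  r=0.8670  x^+=3.8677  v^+=3.9565  a^+=1.9427

a_post = 1.9427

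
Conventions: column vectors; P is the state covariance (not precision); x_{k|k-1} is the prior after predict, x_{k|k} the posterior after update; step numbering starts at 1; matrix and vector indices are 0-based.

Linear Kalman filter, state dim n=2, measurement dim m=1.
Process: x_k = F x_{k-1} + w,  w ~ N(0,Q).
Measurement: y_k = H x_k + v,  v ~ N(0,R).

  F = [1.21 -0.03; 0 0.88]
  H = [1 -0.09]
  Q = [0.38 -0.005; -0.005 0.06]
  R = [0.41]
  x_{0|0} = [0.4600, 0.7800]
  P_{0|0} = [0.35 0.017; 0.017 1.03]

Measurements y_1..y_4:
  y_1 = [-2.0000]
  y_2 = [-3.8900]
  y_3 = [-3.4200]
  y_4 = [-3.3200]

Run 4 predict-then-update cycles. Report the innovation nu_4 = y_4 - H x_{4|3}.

step 1: x^-=[0.5332, 0.6864]  P^-=[0.8921 -0.0141; -0.0141 0.8576]  S=[1.3116]  K=[0.6811; -0.0696]  nu=[-2.4714]  x^+=[-1.1502, 0.8584]  P^+=[0.2836 0.0481; 0.0481 0.8513]
step 2: x^-=[-1.4175, 0.7554]  P^-=[0.7925 0.0237; 0.0237 0.7192]  S=[1.2040]  K=[0.6564; -0.0341]  nu=[-2.4045]  x^+=[-2.9959, 0.8373]  P^+=[0.2737 0.0506; 0.0506 0.7178]
step 3: x^-=[-3.6501, 0.7368]  P^-=[0.7777 0.0300; 0.0300 0.6159]  S=[1.1873]  K=[0.6527; -0.0214]  nu=[0.2964]  x^+=[-3.4566, 0.7304]  P^+=[0.2718 0.0466; 0.0466 0.6153]
step 4: x^-=[-4.2044, 0.6428]  P^-=[0.7751 0.0284; 0.0284 0.5365]  S=[1.1844]  K=[0.6523; -0.0168]  nu=[0.9423]  x^+=[-3.5898, 0.6269]  P^+=[0.2712 0.0414; 0.0414 0.5362]

innov = [0.9423]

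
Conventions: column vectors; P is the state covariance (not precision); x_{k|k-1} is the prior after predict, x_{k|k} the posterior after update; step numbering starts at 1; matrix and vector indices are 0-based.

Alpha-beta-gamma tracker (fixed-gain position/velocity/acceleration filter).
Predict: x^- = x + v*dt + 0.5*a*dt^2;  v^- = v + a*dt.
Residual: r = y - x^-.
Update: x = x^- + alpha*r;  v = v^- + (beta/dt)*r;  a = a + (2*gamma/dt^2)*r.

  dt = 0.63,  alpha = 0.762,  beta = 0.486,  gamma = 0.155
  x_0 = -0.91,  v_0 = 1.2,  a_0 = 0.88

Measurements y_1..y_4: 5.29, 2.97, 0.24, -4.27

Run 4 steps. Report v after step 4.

step 1: x_pred=0.0206  r=5.2694  x^+=4.0359  v^+=5.8193  a^+=4.9957
step 2: x_pred=8.6935  r=-5.7235  x^+=4.3322  v^+=4.5514  a^+=0.5253
step 3: x_pred=7.3038  r=-7.0638  x^+=1.9212  v^+=-0.5669  a^+=-4.9919
step 4: x_pred=0.5734  r=-4.8434  x^+=-3.1173  v^+=-7.4481  a^+=-8.7748

v_post = -7.4481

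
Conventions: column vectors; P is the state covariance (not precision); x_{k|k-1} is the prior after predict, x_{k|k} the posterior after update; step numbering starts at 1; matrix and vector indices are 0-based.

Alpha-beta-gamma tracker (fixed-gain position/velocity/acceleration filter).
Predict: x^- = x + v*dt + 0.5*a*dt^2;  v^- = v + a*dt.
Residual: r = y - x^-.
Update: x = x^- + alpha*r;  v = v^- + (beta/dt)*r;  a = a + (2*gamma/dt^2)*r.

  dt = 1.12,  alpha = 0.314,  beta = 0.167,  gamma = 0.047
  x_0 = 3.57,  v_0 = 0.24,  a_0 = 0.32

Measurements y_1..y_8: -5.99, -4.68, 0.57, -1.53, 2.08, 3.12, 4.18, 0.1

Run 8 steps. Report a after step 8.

a_post = 1.0507

step 1: x_pred=4.0395  r=-10.0295  x^+=0.8902  v^+=-0.8971  a^+=-0.4316
step 2: x_pred=-0.3852  r=-4.2948  x^+=-1.7337  v^+=-2.0208  a^+=-0.7534
step 3: x_pred=-4.4696  r=5.0396  x^+=-2.8872  v^+=-2.1132  a^+=-0.3758
step 4: x_pred=-5.4896  r=3.9596  x^+=-4.2463  v^+=-1.9436  a^+=-0.0790
step 5: x_pred=-6.4728  r=8.5528  x^+=-3.7872  v^+=-0.7569  a^+=0.5619
step 6: x_pred=-4.2825  r=7.4025  x^+=-1.9581  v^+=0.9762  a^+=1.1166
step 7: x_pred=-0.1645  r=4.3445  x^+=1.1997  v^+=2.8745  a^+=1.4421
step 8: x_pred=5.3237  r=-5.2237  x^+=3.6834  v^+=3.7109  a^+=1.0507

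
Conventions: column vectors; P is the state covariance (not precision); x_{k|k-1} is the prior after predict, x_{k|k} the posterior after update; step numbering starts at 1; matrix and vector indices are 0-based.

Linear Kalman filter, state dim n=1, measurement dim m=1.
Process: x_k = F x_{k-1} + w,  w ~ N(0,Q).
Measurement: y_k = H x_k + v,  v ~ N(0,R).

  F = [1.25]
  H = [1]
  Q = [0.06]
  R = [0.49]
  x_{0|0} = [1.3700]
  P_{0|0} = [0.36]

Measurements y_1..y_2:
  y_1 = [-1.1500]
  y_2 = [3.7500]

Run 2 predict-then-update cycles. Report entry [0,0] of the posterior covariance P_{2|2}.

P_post[0,0] = 0.2446

step 1: x^-=[1.7125]  P^-=[0.6225]  S=[1.1125]  K=[0.5596]  nu=[-2.8625]  x^+=[0.1108]  P^+=[0.2742]
step 2: x^-=[0.1385]  P^-=[0.4884]  S=[0.9784]  K=[0.4992]  nu=[3.6115]  x^+=[1.9413]  P^+=[0.2446]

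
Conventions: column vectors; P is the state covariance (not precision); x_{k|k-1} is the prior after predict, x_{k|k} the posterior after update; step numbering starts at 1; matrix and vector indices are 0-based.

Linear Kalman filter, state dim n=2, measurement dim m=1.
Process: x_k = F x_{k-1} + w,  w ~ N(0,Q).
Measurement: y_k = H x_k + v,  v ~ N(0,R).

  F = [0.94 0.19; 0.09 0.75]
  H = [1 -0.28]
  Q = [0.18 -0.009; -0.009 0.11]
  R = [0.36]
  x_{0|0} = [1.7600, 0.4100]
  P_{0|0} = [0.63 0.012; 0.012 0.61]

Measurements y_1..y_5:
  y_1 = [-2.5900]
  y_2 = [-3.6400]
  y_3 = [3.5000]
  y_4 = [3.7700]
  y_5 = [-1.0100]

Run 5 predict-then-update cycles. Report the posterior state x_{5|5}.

step 1: x^-=[1.7323, 0.4659]  P^-=[0.7630 0.1399; 0.1399 0.4598]  S=[1.0807]  K=[0.6698; 0.0103]  nu=[-4.1918]  x^+=[-1.0752, 0.4227]  P^+=[0.2782 0.1324; 0.1324 0.4597]
step 2: x^-=[-0.9304, 0.2203]  P^-=[0.4897 0.1757; 0.1757 0.3887]  S=[0.7818]  K=[0.5635; 0.0855]  nu=[-2.6479]  x^+=[-2.4224, -0.0061]  P^+=[0.2415 0.1380; 0.1380 0.3830]
step 3: x^-=[-2.2782, -0.2226]  P^-=[0.4565 0.1657; 0.1657 0.3460]  S=[0.7509]  K=[0.5462; 0.0916]  nu=[5.7159]  x^+=[0.8438, 0.3010]  P^+=[0.2325 0.1281; 0.1281 0.3397]
step 4: x^-=[0.8504, 0.3017]  P^-=[0.4435 0.1516; 0.1516 0.3203]  S=[0.7437]  K=[0.5392; 0.0832]  nu=[3.0041]  x^+=[2.4703, 0.5518]  P^+=[0.2272 0.1182; 0.1182 0.3151]
step 5: x^-=[2.4269, 0.6362]  P^-=[0.4344 0.1405; 0.1405 0.3051]  S=[0.7396]  K=[0.5341; 0.0745]  nu=[-3.2588]  x^+=[0.6864, 0.3935]  P^+=[0.2234 0.1111; 0.1111 0.3010]

x_post = [0.6864, 0.3935]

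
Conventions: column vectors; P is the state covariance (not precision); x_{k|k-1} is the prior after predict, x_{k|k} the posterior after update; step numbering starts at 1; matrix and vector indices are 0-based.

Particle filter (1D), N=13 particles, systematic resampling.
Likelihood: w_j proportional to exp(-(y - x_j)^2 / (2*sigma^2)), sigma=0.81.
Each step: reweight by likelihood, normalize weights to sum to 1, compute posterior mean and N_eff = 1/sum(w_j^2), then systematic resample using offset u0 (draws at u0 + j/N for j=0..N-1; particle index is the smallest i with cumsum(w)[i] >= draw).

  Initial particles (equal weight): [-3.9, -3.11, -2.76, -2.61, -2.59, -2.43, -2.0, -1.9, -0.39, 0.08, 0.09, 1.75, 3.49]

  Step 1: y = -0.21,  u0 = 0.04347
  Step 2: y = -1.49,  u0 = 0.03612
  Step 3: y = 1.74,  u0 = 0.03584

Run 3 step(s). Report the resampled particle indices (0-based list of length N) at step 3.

step 1: w=[0.0000, 0.0005, 0.0022, 0.0039, 0.0042, 0.0074, 0.0275, 0.0359, 0.3088, 0.2969, 0.2956, 0.0169, 0.0000]  mean=-0.2107  Neff=3.6589  idx=[6, 8, 8, 8, 8, 9, 9, 9, 9, 10, 10, 10, 10]
step 2: w=[0.2266, 0.1099, 0.1099, 0.1099, 0.1099, 0.0422, 0.0422, 0.0422, 0.0422, 0.0412, 0.0412, 0.0412, 0.0412]  mean=-0.5963  Neff=8.8033  idx=[0, 0, 0, 1, 2, 2, 3, 4, 4, 6, 8, 10, 12]
step 3: w=[0.0000, 0.0000, 0.0000, 0.0460, 0.0460, 0.0460, 0.0460, 0.0460, 0.0460, 0.1787, 0.1787, 0.1833, 0.1833]  mean=-0.0462  Neff=6.9566  idx=[3, 5, 7, 8, 9, 9, 10, 10, 11, 11, 11, 12, 12]

resampled_idx = [3, 5, 7, 8, 9, 9, 10, 10, 11, 11, 11, 12, 12]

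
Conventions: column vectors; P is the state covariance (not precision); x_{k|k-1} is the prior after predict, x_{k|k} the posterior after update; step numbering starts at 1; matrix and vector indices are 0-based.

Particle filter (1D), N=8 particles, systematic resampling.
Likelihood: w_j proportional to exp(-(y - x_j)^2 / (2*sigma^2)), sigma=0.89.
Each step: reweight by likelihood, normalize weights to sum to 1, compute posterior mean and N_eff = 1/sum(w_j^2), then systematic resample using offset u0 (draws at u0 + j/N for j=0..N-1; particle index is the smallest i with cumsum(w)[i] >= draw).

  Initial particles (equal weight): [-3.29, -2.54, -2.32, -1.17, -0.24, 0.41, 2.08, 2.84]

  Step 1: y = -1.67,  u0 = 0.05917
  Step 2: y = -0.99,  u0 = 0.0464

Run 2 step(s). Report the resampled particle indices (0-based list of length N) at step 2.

step 1: w=[0.0688, 0.2238, 0.2764, 0.3082, 0.0993, 0.0235, 0.0001, 0.0000]  mean=-1.8108  Neff=4.2269  idx=[0, 1, 2, 2, 2, 3, 3, 4]
step 2: w=[0.0091, 0.0563, 0.0840, 0.0840, 0.0840, 0.2514, 0.2514, 0.1799]  mean=-1.3889  Neff=5.4602  idx=[1, 3, 4, 5, 5, 6, 6, 7]

resampled_idx = [1, 3, 4, 5, 5, 6, 6, 7]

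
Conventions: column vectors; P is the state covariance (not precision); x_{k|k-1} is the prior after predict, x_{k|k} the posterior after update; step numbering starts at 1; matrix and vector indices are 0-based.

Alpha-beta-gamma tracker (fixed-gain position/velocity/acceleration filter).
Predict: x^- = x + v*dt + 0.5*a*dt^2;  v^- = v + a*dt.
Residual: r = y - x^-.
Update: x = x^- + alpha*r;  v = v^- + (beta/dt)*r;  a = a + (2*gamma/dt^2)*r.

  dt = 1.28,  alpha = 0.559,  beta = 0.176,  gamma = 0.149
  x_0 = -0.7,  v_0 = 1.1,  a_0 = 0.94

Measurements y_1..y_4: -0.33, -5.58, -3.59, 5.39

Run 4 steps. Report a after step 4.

a_post = 0.0306

step 1: x_pred=1.4780  r=-1.8080  x^+=0.4673  v^+=2.0546  a^+=0.6111
step 2: x_pred=3.5979  r=-9.1779  x^+=-1.5326  v^+=1.5749  a^+=-1.0582
step 3: x_pred=-0.3835  r=-3.2065  x^+=-2.1760  v^+=-0.2204  a^+=-1.6414
step 4: x_pred=-3.8027  r=9.1927  x^+=1.3360  v^+=-1.0574  a^+=0.0306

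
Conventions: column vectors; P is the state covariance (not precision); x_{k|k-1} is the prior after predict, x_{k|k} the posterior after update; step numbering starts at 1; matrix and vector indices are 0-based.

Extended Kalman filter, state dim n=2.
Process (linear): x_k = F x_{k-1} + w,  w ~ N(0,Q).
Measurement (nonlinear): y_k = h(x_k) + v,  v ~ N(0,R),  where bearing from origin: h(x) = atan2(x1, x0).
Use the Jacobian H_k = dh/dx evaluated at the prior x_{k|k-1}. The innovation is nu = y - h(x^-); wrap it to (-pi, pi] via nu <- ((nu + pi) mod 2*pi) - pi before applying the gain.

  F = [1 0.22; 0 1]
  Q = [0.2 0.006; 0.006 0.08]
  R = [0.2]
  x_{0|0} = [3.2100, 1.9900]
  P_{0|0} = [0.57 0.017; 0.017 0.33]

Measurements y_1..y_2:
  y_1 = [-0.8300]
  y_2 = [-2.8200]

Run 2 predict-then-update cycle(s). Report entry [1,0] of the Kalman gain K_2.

K[1,0] = 0.3622

step 1: x^-=[3.6478, 1.9900]  P^-=[0.7935 0.0956; 0.0956 0.4100]  H_jac=[-0.1153 0.2113]  S=[0.2242]  K=[-0.3178; 0.3372]  nu=[-1.3294]  x^+=[4.0703, 1.5417]  P^+=[0.7708 0.1196; 0.1196 0.3845]
step 2: x^-=[4.4095, 1.5417]  P^-=[1.0421 0.2102; 0.2102 0.4645]  H_jac=[-0.0707 0.2021]  S=[0.2182]  K=[-0.1428; 0.3622]  nu=[3.1268]  x^+=[3.9631, 2.6742]  P^+=[1.0376 0.2215; 0.2215 0.4359]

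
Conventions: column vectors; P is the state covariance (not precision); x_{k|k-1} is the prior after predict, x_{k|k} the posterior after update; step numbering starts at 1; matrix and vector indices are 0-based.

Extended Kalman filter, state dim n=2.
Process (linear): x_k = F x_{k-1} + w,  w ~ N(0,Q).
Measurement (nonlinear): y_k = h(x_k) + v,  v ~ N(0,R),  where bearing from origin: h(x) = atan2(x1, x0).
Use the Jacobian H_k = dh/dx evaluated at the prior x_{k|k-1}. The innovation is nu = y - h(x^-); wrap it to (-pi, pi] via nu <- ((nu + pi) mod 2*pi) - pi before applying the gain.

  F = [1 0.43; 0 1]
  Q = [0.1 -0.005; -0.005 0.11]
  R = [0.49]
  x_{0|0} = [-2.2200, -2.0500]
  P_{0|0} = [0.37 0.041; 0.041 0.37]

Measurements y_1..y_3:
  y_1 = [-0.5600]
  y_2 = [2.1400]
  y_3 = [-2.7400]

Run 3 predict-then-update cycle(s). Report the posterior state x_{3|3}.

x_post = [-4.9730, -2.1612]

step 1: x^-=[-3.1015, -2.0500]  P^-=[0.5737 0.1951; 0.1951 0.4800]  H_jac=[0.1483 -0.2244]  S=[0.5138]  K=[0.0804; -0.1533]  nu=[1.9975]  x^+=[-2.9409, -2.3562]  P^+=[0.5704 0.2014; 0.2014 0.4679]
step 2: x^-=[-3.9541, -2.3562]  P^-=[0.9301 0.3976; 0.3976 0.5779]  H_jac=[0.1112 -0.1866]  S=[0.5051]  K=[0.0579; -0.1260]  nu=[-1.5390]  x^+=[-4.0431, -2.1624]  P^+=[0.9284 0.4013; 0.4013 0.5699]
step 3: x^-=[-4.9730, -2.1624]  P^-=[1.4789 0.6414; 0.6414 0.6799]  H_jac=[0.0735 -0.1691]  S=[0.5015]  K=[0.0006; -0.1352]  nu=[-0.0086]  x^+=[-4.9730, -2.1612]  P^+=[1.4789 0.6414; 0.6414 0.6707]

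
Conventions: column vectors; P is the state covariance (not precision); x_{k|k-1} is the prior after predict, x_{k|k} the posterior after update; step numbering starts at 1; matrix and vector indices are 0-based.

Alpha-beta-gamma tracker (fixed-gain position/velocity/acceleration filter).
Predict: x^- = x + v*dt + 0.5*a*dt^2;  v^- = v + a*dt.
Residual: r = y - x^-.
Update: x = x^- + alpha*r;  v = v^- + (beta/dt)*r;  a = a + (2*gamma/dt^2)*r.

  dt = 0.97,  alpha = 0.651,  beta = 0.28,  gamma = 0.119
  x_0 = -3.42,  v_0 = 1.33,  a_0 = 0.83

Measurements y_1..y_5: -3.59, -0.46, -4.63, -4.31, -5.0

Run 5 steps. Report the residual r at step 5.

resid = 0.0073

step 1: x_pred=-1.7394  r=-1.8506  x^+=-2.9441  v^+=1.6009  a^+=0.3619
step 2: x_pred=-1.2210  r=0.7610  x^+=-0.7256  v^+=2.1716  a^+=0.5544
step 3: x_pred=1.6417  r=-6.2717  x^+=-2.4412  v^+=0.8990  a^+=-1.0320
step 4: x_pred=-2.0547  r=-2.2553  x^+=-3.5229  v^+=-0.7531  a^+=-1.6025
step 5: x_pred=-5.0073  r=0.0073  x^+=-5.0025  v^+=-2.3054  a^+=-1.6007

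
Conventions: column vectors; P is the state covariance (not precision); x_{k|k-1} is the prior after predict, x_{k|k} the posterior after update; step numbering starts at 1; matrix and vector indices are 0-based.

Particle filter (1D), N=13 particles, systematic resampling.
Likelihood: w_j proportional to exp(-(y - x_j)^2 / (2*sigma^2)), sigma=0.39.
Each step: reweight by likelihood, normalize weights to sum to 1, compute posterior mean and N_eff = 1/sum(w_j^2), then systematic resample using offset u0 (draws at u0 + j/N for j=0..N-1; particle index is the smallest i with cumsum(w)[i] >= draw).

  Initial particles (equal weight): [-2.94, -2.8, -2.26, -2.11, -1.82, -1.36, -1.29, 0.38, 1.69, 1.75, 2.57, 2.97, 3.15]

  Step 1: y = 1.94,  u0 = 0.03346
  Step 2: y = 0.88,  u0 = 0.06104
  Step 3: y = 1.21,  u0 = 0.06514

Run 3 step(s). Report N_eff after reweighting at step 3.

N_eff = 12.8733

step 1: w=[0.0000, 0.0000, 0.0000, 0.0000, 0.0000, 0.0000, 0.0000, 0.0002, 0.4046, 0.4413, 0.1348, 0.0152, 0.0040]  mean=1.8602  Neff=2.6539  idx=[8, 8, 8, 8, 8, 9, 9, 9, 9, 9, 9, 10, 10]
step 2: w=[0.1074, 0.1074, 0.1074, 0.1074, 0.1074, 0.0771, 0.0771, 0.0771, 0.0771, 0.0771, 0.0771, 0.0001, 0.0001]  mean=1.7179  Neff=10.7084  idx=[0, 1, 2, 2, 3, 4, 4, 5, 6, 7, 8, 9, 10]
step 3: w=[0.0840, 0.0840, 0.0840, 0.0840, 0.0840, 0.0840, 0.0840, 0.0687, 0.0687, 0.0687, 0.0687, 0.0687, 0.0687]  mean=1.7147  Neff=12.8733  idx=[0, 1, 2, 3, 4, 5, 6, 7, 8, 9, 10, 11, 12]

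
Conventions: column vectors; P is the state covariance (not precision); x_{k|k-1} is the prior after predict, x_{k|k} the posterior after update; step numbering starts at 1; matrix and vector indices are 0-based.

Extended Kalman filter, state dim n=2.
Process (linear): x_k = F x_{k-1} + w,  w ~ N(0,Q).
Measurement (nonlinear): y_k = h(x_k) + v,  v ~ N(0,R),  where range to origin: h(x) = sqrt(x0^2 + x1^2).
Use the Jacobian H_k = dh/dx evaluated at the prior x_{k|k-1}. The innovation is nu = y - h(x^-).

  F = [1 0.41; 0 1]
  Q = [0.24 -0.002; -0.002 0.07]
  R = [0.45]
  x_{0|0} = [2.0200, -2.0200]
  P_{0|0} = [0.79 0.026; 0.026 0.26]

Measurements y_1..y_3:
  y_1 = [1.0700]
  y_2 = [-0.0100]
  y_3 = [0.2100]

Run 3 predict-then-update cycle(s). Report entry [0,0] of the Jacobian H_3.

H_jac[0,0] = 0.3799

step 1: x^-=[1.1918, -2.0200]  P^-=[1.0950 0.1306; 0.1306 0.3300]  H_jac=[0.5081 -0.8613]  S=[0.8632]  K=[0.5143; -0.2524]  nu=[-1.2754]  x^+=[0.5359, -1.6981]  P^+=[0.8667 0.2426; 0.2426 0.2750]
step 2: x^-=[-0.1604, -1.6981]  P^-=[1.3519 0.3534; 0.3534 0.3450]  H_jac=[-0.0940 -0.9956]  S=[0.8701]  K=[-0.5504; -0.4330]  nu=[-1.7157]  x^+=[0.7840, -0.9553]  P^+=[1.0883 0.1460; 0.1460 0.1819]
step 3: x^-=[0.3924, -0.9553]  P^-=[1.4786 0.2186; 0.2186 0.2519]  H_jac=[0.3799 -0.9250]  S=[0.7253]  K=[0.4957; -0.2068]  nu=[-0.8227]  x^+=[-0.0155, -0.7852]  P^+=[1.3004 0.2930; 0.2930 0.2209]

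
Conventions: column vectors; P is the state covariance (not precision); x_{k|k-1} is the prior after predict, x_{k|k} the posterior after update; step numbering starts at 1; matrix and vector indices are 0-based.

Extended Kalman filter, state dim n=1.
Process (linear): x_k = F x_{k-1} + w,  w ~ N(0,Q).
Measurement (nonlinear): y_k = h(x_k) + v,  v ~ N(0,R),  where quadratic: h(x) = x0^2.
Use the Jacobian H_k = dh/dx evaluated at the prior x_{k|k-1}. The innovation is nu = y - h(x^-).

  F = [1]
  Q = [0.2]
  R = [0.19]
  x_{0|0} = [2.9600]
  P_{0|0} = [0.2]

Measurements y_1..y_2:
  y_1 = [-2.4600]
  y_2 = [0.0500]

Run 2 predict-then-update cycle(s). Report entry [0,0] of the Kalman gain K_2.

K[0,0] = 0.3840

step 1: x^-=[2.9600]  P^-=[0.4000]  H_jac=[5.9200]  S=[14.2086]  K=[0.1667]  nu=[-11.2216]  x^+=[1.0898]  P^+=[0.0053]
step 2: x^-=[1.0898]  P^-=[0.2053]  H_jac=[2.1796]  S=[1.1656]  K=[0.3840]  nu=[-1.1377]  x^+=[0.6529]  P^+=[0.0335]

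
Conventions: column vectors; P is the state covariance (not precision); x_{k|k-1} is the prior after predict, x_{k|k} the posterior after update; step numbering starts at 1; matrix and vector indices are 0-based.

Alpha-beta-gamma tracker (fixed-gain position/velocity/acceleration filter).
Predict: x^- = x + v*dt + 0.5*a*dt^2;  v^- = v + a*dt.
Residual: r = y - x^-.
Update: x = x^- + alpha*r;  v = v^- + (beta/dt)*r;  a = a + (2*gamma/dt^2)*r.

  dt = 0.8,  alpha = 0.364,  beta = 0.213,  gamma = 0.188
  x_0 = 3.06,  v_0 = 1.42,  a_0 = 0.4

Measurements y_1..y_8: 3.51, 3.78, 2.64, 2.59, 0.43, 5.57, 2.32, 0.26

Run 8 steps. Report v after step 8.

step 1: x_pred=4.3240  r=-0.8140  x^+=4.0277  v^+=1.5233  a^+=-0.0782
step 2: x_pred=5.2213  r=-1.4413  x^+=4.6967  v^+=1.0769  a^+=-0.9250
step 3: x_pred=5.2622  r=-2.6222  x^+=4.3077  v^+=-0.3612  a^+=-2.4655
step 4: x_pred=3.2298  r=-0.6398  x^+=2.9969  v^+=-2.5040  a^+=-2.8414
step 5: x_pred=0.0845  r=0.3455  x^+=0.2102  v^+=-4.6851  a^+=-2.6384
step 6: x_pred=-4.3822  r=9.9522  x^+=-0.7596  v^+=-4.1461  a^+=3.2085
step 7: x_pred=-3.0497  r=5.3697  x^+=-1.0952  v^+=-0.1496  a^+=6.3632
step 8: x_pred=0.8214  r=-0.5614  x^+=0.6170  v^+=4.7915  a^+=6.0334

v_post = 4.7915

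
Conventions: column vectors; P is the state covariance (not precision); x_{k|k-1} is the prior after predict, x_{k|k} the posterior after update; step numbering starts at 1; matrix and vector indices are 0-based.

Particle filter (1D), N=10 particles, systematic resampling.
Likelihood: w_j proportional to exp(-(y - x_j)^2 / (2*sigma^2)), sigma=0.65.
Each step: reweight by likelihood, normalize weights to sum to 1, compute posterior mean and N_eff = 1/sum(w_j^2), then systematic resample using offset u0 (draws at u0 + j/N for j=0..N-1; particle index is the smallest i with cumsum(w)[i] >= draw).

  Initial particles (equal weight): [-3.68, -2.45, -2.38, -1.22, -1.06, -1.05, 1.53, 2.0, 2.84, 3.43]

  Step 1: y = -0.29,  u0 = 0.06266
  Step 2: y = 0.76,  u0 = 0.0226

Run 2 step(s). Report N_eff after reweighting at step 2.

N_eff = 9.2425

step 1: w=[0.0000, 0.0029, 0.0041, 0.2582, 0.3563, 0.3628, 0.0143, 0.0014, 0.0000, 0.0000]  mean=-1.0657  Neff=3.0724  idx=[3, 3, 3, 4, 4, 4, 5, 5, 5, 5]
step 2: w=[0.0564, 0.0564, 0.0564, 0.1158, 0.1158, 0.1158, 0.1209, 0.1209, 0.1209, 0.1209]  mean=-1.0822  Neff=9.2425  idx=[0, 2, 3, 4, 5, 6, 6, 7, 8, 9]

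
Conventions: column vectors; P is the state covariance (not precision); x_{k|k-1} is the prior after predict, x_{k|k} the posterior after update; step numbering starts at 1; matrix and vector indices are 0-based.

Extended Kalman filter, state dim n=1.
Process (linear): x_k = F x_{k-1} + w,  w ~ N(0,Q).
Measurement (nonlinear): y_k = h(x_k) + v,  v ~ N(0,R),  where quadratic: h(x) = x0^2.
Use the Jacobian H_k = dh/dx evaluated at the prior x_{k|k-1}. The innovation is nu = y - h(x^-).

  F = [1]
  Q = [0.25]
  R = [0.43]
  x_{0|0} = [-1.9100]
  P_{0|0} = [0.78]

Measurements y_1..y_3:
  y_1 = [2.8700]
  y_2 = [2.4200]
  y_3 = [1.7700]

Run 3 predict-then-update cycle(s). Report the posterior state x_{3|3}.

step 1: x^-=[-1.9100]  P^-=[1.0300]  H_jac=[-3.8200]  S=[15.4602]  K=[-0.2545]  nu=[-0.7781]  x^+=[-1.7120]  P^+=[0.0286]
step 2: x^-=[-1.7120]  P^-=[0.2786]  H_jac=[-3.4239]  S=[3.6967]  K=[-0.2581]  nu=[-0.5109]  x^+=[-1.5801]  P^+=[0.0324]
step 3: x^-=[-1.5801]  P^-=[0.2824]  H_jac=[-3.1603]  S=[3.2505]  K=[-0.2746]  nu=[-0.7268]  x^+=[-1.3806]  P^+=[0.0374]

x_post = [-1.3806]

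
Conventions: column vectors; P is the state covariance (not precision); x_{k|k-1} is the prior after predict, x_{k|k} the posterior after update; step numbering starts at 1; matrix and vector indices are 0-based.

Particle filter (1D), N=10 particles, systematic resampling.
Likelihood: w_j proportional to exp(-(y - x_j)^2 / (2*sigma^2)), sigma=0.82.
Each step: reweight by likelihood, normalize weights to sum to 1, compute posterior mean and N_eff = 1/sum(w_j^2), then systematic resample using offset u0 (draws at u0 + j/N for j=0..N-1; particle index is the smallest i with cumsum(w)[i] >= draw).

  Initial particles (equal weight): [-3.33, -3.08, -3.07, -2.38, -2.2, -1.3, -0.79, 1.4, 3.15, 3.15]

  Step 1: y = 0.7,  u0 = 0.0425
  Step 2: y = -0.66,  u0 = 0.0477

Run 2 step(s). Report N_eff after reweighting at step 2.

step 1: w=[0.0000, 0.0000, 0.0000, 0.0009, 0.0020, 0.0530, 0.1992, 0.7210, 0.0120, 0.0120]  mean=0.8517  Neff=1.7776  idx=[5, 6, 6, 7, 7, 7, 7, 7, 7, 7]
step 2: w=[0.2449, 0.3280, 0.3280, 0.0142, 0.0142, 0.0142, 0.0142, 0.0142, 0.0142, 0.0142]  mean=-0.6979  Neff=3.6159  idx=[0, 0, 1, 1, 1, 1, 2, 2, 2, 6]

N_eff = 3.6159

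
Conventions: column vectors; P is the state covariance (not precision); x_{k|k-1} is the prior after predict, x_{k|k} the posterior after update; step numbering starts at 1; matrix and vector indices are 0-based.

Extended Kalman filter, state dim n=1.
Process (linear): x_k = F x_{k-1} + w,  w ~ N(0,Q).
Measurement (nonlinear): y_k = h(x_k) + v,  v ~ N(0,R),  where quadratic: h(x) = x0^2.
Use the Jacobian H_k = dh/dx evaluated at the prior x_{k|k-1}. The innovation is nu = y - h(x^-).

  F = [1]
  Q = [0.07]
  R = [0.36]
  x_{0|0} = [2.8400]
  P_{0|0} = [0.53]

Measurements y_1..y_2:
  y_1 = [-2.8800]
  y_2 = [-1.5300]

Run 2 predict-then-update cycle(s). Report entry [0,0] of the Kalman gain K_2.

step 1: x^-=[2.8400]  P^-=[0.6000]  H_jac=[5.6800]  S=[19.7174]  K=[0.1728]  nu=[-10.9456]  x^+=[0.9481]  P^+=[0.0110]
step 2: x^-=[0.9481]  P^-=[0.0810]  H_jac=[1.8963]  S=[0.6511]  K=[0.2358]  nu=[-2.4290]  x^+=[0.3755]  P^+=[0.0448]

K[0,0] = 0.2358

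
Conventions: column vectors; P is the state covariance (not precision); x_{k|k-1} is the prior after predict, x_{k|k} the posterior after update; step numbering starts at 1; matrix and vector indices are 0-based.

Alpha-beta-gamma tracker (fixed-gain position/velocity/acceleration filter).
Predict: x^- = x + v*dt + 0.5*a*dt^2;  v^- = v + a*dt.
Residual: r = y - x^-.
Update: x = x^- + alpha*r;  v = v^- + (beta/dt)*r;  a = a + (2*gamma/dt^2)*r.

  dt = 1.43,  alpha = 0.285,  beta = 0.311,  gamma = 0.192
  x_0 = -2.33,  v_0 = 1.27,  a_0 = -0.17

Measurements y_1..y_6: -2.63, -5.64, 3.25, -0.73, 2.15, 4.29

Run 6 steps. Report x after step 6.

x_post = 3.8788

step 1: x_pred=-0.6877  r=-1.9423  x^+=-1.2413  v^+=0.6045  a^+=-0.5347
step 2: x_pred=-0.9236  r=-4.7164  x^+=-2.2678  v^+=-1.1859  a^+=-1.4204
step 3: x_pred=-5.4159  r=8.6659  x^+=-2.9461  v^+=-1.3324  a^+=0.2069
step 4: x_pred=-4.6399  r=3.9099  x^+=-3.5256  v^+=-0.1862  a^+=0.9411
step 5: x_pred=-2.8295  r=4.9795  x^+=-1.4104  v^+=2.2426  a^+=1.8762
step 6: x_pred=3.7149  r=0.5751  x^+=3.8788  v^+=5.0507  a^+=1.9842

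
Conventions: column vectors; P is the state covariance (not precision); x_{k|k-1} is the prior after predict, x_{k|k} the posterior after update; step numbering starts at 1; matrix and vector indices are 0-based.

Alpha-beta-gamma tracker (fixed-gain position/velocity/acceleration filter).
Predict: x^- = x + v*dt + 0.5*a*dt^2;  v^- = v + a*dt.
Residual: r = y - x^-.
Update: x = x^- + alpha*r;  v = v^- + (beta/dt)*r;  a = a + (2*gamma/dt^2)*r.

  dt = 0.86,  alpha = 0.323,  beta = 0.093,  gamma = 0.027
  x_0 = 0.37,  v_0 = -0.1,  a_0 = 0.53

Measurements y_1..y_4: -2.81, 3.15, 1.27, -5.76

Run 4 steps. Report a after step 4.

step 1: x_pred=0.4800  r=-3.2900  x^+=-0.5827  v^+=0.0000  a^+=0.2898
step 2: x_pred=-0.4755  r=3.6255  x^+=0.6955  v^+=0.6413  a^+=0.5545
step 3: x_pred=1.4521  r=-0.1821  x^+=1.3933  v^+=1.0985  a^+=0.5412
step 4: x_pred=2.5381  r=-8.2981  x^+=-0.1422  v^+=0.6665  a^+=-0.0647

a_post = -0.0647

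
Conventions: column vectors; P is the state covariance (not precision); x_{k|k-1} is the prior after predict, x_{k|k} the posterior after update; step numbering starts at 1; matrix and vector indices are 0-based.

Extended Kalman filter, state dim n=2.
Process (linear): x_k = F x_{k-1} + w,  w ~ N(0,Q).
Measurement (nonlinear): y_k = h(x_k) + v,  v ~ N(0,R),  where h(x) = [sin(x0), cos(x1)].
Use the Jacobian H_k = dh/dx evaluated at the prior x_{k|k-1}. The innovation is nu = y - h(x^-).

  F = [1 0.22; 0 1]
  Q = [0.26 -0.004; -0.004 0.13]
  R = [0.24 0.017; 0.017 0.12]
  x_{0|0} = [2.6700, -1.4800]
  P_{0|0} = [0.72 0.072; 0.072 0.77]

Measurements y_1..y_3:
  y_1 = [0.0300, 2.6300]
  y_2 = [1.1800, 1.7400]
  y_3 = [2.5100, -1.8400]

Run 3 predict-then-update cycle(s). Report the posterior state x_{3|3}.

x_post = [0.9020, 0.3736]

step 1: x^-=[2.3444, -1.4800]  P^-=[1.0489 0.2374; 0.2374 0.9000]  H_jac=[-0.6987 0.0000; 0.0000 0.9959]  S=[0.7521 -0.1482; -0.1482 1.0126]  K=[-0.9561 0.0936; -0.0475 0.8782]  nu=[-0.6854, 2.5393]  x^+=[3.2373, 0.7826]  P^+=[0.3261 -0.0050; -0.0050 0.1050]
step 2: x^-=[3.4094, 0.7826]  P^-=[0.5890 0.0141; 0.0141 0.2350]  H_jac=[-0.9643 0.0000; 0.0000 -0.7051]  S=[0.7877 0.0266; 0.0266 0.2368]  K=[-0.7224 0.0392; 0.0064 -0.7004]  nu=[1.4446, 1.0309]  x^+=[2.4062, 0.0698]  P^+=[0.1791 0.0108; 0.0108 0.1190]
step 3: x^-=[2.4216, 0.0698]  P^-=[0.4496 0.0329; 0.0329 0.2490]  H_jac=[-0.7518 0.0000; 0.0000 -0.0698]  S=[0.4941 0.0187; 0.0187 0.1212]  K=[-0.6874 0.0872; -0.0450 -0.1364]  nu=[1.8506, -2.8376]  x^+=[0.9020, 0.3736]  P^+=[0.2175 0.0174; 0.0174 0.2456]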